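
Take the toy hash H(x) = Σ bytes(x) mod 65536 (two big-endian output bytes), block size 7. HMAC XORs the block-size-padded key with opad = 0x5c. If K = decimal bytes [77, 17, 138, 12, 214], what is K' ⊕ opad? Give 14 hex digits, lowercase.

Key decimal bytes [77, 17, 138, 12, 214] = 4d 11 8a 0c d6 is 5 bytes ≤ B = 7; zero-pad to 7 bytes: K' = 4d 11 8a 0c d6 00 00.
XOR each byte with 0x5c: 4d⊕5c=11, 11⊕5c=4d, 8a⊕5c=d6, 0c⊕5c=50, d6⊕5c=8a, 00⊕5c=5c, 00⊕5c=5c.

114dd6508a5c5c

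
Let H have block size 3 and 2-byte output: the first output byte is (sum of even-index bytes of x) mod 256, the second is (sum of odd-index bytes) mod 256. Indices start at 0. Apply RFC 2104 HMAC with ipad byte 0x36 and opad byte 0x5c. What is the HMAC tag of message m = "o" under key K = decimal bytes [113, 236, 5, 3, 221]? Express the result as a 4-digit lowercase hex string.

Key decimal bytes [113, 236, 5, 3, 221] = 71 ec 05 03 dd is 5 bytes > B = 3, so hash it first: H(key) = 53 ef, then zero-pad to 3 bytes: K' = 53 ef 00.
K' ⊕ ipad = 65 d9 36.  K' ⊕ opad = 0f b3 5c.
Inner input = (K'⊕ipad) ∥ m = 65 d9 36 ∥ 6f.
Inner hash: even-index sum = 155 mod 256 = 155; odd-index sum = 328 mod 256 = 72 → 9b 48.
Outer input = (K'⊕opad) ∥ inner = 0f b3 5c ∥ 9b 48.
Outer hash (tag): even-index sum = 179 mod 256 = 179; odd-index sum = 334 mod 256 = 78 → b3 4e.

b34e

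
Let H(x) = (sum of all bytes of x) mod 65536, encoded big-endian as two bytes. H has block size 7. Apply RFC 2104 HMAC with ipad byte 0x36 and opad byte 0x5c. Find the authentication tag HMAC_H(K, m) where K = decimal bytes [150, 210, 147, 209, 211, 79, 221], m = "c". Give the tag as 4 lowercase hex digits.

0498

Key decimal bytes [150, 210, 147, 209, 211, 79, 221] = 96 d2 93 d1 d3 4f dd is exactly B = 7 bytes: K' = 96 d2 93 d1 d3 4f dd.
K' ⊕ ipad = a0 e4 a5 e7 e5 79 eb.  K' ⊕ opad = ca 8e cf 8d 8f 13 81.
Inner input = (K'⊕ipad) ∥ m = a0 e4 a5 e7 e5 79 eb ∥ 63.
Inner hash: sum = 160+228+165+231+229+121+235+99 = 1468 → 05 bc.
Outer input = (K'⊕opad) ∥ inner = ca 8e cf 8d 8f 13 81 ∥ 05 bc.
Outer hash (tag): sum = 202+142+207+141+143+19+129+5+188 = 1176 → 04 98.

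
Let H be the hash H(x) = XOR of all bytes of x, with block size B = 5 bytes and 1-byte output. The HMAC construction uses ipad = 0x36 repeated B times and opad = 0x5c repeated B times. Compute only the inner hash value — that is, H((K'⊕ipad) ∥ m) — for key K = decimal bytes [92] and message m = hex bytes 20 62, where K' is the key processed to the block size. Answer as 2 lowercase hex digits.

Key decimal bytes [92] = 5c is 1 byte ≤ B = 5; zero-pad to 5 bytes: K' = 5c 00 00 00 00.
K' ⊕ ipad = 6a 36 36 36 36.
Inner input = 6a 36 36 36 36 ∥ 20 62.
Inner hash: XOR 6a⊕36⊕36⊕36⊕36⊕20⊕62 = 28.

28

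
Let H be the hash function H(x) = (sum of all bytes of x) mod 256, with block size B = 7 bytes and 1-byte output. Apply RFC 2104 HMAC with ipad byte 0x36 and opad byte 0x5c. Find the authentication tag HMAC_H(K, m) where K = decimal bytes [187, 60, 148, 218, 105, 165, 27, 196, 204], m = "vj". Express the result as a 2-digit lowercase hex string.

b6

Key decimal bytes [187, 60, 148, 218, 105, 165, 27, 196, 204] = bb 3c 94 da 69 a5 1b c4 cc is 9 bytes > B = 7, so hash it first: H(key) = 1e, then zero-pad to 7 bytes: K' = 1e 00 00 00 00 00 00.
K' ⊕ ipad = 28 36 36 36 36 36 36.  K' ⊕ opad = 42 5c 5c 5c 5c 5c 5c.
Inner input = (K'⊕ipad) ∥ m = 28 36 36 36 36 36 36 ∥ 76 6a.
Inner hash: sum = 40+54+54+54+54+54+54+118+106 = 588; mod 256 = 76 → 4c.
Outer input = (K'⊕opad) ∥ inner = 42 5c 5c 5c 5c 5c 5c ∥ 4c.
Outer hash (tag): sum = 66+92+92+92+92+92+92+76 = 694; mod 256 = 182 → b6.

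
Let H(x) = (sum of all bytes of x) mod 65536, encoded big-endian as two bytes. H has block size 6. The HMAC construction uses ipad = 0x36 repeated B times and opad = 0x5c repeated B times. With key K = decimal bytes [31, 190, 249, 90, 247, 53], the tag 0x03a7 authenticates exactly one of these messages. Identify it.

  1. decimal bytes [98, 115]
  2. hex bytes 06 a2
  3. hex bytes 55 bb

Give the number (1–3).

3

Key decimal bytes [31, 190, 249, 90, 247, 53] = 1f be f9 5a f7 35 is exactly B = 6 bytes: K' = 1f be f9 5a f7 35.
K' ⊕ ipad = 29 88 cf 6c c1 03; K' ⊕ opad = 43 e2 a5 06 ab 69.
m1: inner = H(29 88 cf 6c c1 03 62 73) = 03 85; tag = H(43 e2 a5 06 ab 69 03 85) = 036c
m2: inner = H(29 88 cf 6c c1 03 06 a2) = 03 58; tag = H(43 e2 a5 06 ab 69 03 58) = 033f
m3: inner = H(29 88 cf 6c c1 03 55 bb) = 03 c0; tag = H(43 e2 a5 06 ab 69 03 c0) = 03a7 ← matches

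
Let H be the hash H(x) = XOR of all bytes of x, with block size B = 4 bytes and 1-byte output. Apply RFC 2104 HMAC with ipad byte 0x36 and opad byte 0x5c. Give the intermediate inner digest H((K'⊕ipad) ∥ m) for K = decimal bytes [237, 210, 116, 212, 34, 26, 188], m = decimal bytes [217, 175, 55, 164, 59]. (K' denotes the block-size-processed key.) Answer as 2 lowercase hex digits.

c5

Key decimal bytes [237, 210, 116, 212, 34, 26, 188] = ed d2 74 d4 22 1a bc is 7 bytes > B = 4, so hash it first: H(key) = 1b, then zero-pad to 4 bytes: K' = 1b 00 00 00.
K' ⊕ ipad = 2d 36 36 36.
Inner input = 2d 36 36 36 ∥ d9 af 37 a4 3b.
Inner hash: XOR 2d⊕36⊕36⊕36⊕d9⊕af⊕37⊕a4⊕3b = c5.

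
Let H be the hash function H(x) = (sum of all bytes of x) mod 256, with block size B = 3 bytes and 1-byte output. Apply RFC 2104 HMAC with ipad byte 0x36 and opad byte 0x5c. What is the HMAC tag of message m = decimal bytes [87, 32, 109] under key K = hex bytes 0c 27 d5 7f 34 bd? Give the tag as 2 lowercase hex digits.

Key hex bytes 0c 27 d5 7f 34 bd is 6 bytes > B = 3, so hash it first: H(key) = 78, then zero-pad to 3 bytes: K' = 78 00 00.
K' ⊕ ipad = 4e 36 36.  K' ⊕ opad = 24 5c 5c.
Inner input = (K'⊕ipad) ∥ m = 4e 36 36 ∥ 57 20 6d.
Inner hash: sum = 78+54+54+87+32+109 = 414; mod 256 = 158 → 9e.
Outer input = (K'⊕opad) ∥ inner = 24 5c 5c ∥ 9e.
Outer hash (tag): sum = 36+92+92+158 = 378; mod 256 = 122 → 7a.

7a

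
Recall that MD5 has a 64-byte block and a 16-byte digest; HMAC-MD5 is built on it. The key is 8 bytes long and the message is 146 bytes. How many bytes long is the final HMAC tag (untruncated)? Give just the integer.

The tag is one MD5 digest: 16 bytes.

16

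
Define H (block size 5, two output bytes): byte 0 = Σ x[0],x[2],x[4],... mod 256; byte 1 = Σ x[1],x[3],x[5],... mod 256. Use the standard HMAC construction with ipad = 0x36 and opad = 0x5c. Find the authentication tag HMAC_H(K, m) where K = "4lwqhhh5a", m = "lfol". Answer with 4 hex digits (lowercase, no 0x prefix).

Key "4lwqhhh5a" = 34 6c 77 71 68 68 68 35 61 is 9 bytes > B = 5, so hash it first: H(key) = dc 7a, then zero-pad to 5 bytes: K' = dc 7a 00 00 00.
K' ⊕ ipad = ea 4c 36 36 36.  K' ⊕ opad = 80 26 5c 5c 5c.
Inner input = (K'⊕ipad) ∥ m = ea 4c 36 36 36 ∥ 6c 66 6f 6c.
Inner hash: even-index sum = 552 mod 256 = 40; odd-index sum = 349 mod 256 = 93 → 28 5d.
Outer input = (K'⊕opad) ∥ inner = 80 26 5c 5c 5c ∥ 28 5d.
Outer hash (tag): even-index sum = 405 mod 256 = 149; odd-index sum = 170 mod 256 = 170 → 95 aa.

95aa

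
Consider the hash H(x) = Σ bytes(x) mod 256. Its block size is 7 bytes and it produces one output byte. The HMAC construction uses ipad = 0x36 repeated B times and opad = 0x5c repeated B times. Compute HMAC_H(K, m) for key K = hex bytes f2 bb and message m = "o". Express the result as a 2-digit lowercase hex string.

Key hex bytes f2 bb is 2 bytes ≤ B = 7; zero-pad to 7 bytes: K' = f2 bb 00 00 00 00 00.
K' ⊕ ipad = c4 8d 36 36 36 36 36.  K' ⊕ opad = ae e7 5c 5c 5c 5c 5c.
Inner input = (K'⊕ipad) ∥ m = c4 8d 36 36 36 36 36 ∥ 6f.
Inner hash: sum = 196+141+54+54+54+54+54+111 = 718; mod 256 = 206 → ce.
Outer input = (K'⊕opad) ∥ inner = ae e7 5c 5c 5c 5c 5c ∥ ce.
Outer hash (tag): sum = 174+231+92+92+92+92+92+206 = 1071; mod 256 = 47 → 2f.

2f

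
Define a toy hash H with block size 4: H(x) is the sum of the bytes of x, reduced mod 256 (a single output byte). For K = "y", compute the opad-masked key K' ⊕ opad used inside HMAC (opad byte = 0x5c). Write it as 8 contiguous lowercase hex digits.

Key "y" = 79 is 1 byte ≤ B = 4; zero-pad to 4 bytes: K' = 79 00 00 00.
XOR each byte with 0x5c: 79⊕5c=25, 00⊕5c=5c, 00⊕5c=5c, 00⊕5c=5c.

255c5c5c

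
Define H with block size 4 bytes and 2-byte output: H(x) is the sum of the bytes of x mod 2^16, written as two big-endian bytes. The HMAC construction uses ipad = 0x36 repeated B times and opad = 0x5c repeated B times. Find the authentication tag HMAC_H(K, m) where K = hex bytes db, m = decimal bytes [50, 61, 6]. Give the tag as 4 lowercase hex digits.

01a1

Key hex bytes db is 1 byte ≤ B = 4; zero-pad to 4 bytes: K' = db 00 00 00.
K' ⊕ ipad = ed 36 36 36.  K' ⊕ opad = 87 5c 5c 5c.
Inner input = (K'⊕ipad) ∥ m = ed 36 36 36 ∥ 32 3d 06.
Inner hash: sum = 237+54+54+54+50+61+6 = 516 → 02 04.
Outer input = (K'⊕opad) ∥ inner = 87 5c 5c 5c ∥ 02 04.
Outer hash (tag): sum = 135+92+92+92+2+4 = 417 → 01 a1.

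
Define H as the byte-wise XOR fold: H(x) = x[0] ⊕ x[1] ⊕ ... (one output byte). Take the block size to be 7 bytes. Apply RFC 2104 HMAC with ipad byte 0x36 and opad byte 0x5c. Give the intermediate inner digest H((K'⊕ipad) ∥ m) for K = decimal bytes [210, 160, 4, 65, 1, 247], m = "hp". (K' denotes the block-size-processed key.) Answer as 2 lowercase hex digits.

ef

Key decimal bytes [210, 160, 4, 65, 1, 247] = d2 a0 04 41 01 f7 is 6 bytes ≤ B = 7; zero-pad to 7 bytes: K' = d2 a0 04 41 01 f7 00.
K' ⊕ ipad = e4 96 32 77 37 c1 36.
Inner input = e4 96 32 77 37 c1 36 ∥ 68 70.
Inner hash: XOR e4⊕96⊕32⊕77⊕37⊕c1⊕36⊕68⊕70 = ef.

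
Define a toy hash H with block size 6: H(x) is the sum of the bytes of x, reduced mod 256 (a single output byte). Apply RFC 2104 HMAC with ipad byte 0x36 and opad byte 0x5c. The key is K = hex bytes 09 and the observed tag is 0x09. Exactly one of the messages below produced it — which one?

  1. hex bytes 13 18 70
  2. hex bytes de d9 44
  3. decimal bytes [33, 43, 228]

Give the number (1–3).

Key hex bytes 09 is 1 byte ≤ B = 6; zero-pad to 6 bytes: K' = 09 00 00 00 00 00.
K' ⊕ ipad = 3f 36 36 36 36 36; K' ⊕ opad = 55 5c 5c 5c 5c 5c.
m1: inner = H(3f 36 36 36 36 36 13 18 70) = e8; tag = H(55 5c 5c 5c 5c 5c e8) = 09 ← matches
m2: inner = H(3f 36 36 36 36 36 de d9 44) = 48; tag = H(55 5c 5c 5c 5c 5c 48) = 69
m3: inner = H(3f 36 36 36 36 36 21 2b e4) = 7d; tag = H(55 5c 5c 5c 5c 5c 7d) = 9e

1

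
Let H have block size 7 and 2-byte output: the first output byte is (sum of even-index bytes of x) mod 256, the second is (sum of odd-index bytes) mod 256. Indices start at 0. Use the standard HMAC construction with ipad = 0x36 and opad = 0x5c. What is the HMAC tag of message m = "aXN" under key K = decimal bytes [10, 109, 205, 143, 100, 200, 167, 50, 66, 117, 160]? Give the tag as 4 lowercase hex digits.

Key decimal bytes [10, 109, 205, 143, 100, 200, 167, 50, 66, 117, 160] = 0a 6d cd 8f 64 c8 a7 32 42 75 a0 is 11 bytes > B = 7, so hash it first: H(key) = c4 6b, then zero-pad to 7 bytes: K' = c4 6b 00 00 00 00 00.
K' ⊕ ipad = f2 5d 36 36 36 36 36.  K' ⊕ opad = 98 37 5c 5c 5c 5c 5c.
Inner input = (K'⊕ipad) ∥ m = f2 5d 36 36 36 36 36 ∥ 61 58 4e.
Inner hash: even-index sum = 492 mod 256 = 236; odd-index sum = 376 mod 256 = 120 → ec 78.
Outer input = (K'⊕opad) ∥ inner = 98 37 5c 5c 5c 5c 5c ∥ ec 78.
Outer hash (tag): even-index sum = 548 mod 256 = 36; odd-index sum = 475 mod 256 = 219 → 24 db.

24db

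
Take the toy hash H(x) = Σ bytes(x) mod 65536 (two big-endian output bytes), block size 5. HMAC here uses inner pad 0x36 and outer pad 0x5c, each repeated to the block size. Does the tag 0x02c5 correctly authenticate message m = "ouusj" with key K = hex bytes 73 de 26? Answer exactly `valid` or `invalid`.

Key hex bytes 73 de 26 is 3 bytes ≤ B = 5; zero-pad to 5 bytes: K' = 73 de 26 00 00.
K' ⊕ ipad = 45 e8 10 36 36; K' ⊕ opad = 2f 82 7a 5c 5c.
Inner hash: sum = 69+232+16+54+54+111+117+117+115+106 = 991 → 03 df.
Outer hash (recomputed tag): sum = 47+130+122+92+92+3+223 = 709 → 02 c5.
Recomputed tag = 02c5; claimed = 02c5 → match.

valid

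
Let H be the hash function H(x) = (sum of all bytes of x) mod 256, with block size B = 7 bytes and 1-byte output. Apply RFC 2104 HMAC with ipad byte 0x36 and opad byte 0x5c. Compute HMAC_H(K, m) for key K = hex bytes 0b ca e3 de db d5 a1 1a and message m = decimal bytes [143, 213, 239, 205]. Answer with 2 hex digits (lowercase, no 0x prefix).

20

Key hex bytes 0b ca e3 de db d5 a1 1a is 8 bytes > B = 7, so hash it first: H(key) = 01, then zero-pad to 7 bytes: K' = 01 00 00 00 00 00 00.
K' ⊕ ipad = 37 36 36 36 36 36 36.  K' ⊕ opad = 5d 5c 5c 5c 5c 5c 5c.
Inner input = (K'⊕ipad) ∥ m = 37 36 36 36 36 36 36 ∥ 8f d5 ef cd.
Inner hash: sum = 55+54+54+54+54+54+54+143+213+239+205 = 1179; mod 256 = 155 → 9b.
Outer input = (K'⊕opad) ∥ inner = 5d 5c 5c 5c 5c 5c 5c ∥ 9b.
Outer hash (tag): sum = 93+92+92+92+92+92+92+155 = 800; mod 256 = 32 → 20.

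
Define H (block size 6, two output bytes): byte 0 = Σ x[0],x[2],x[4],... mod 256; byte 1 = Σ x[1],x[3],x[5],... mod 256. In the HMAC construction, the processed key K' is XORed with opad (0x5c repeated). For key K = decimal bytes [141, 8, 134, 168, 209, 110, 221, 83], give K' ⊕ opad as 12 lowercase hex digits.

Key decimal bytes [141, 8, 134, 168, 209, 110, 221, 83] = 8d 08 86 a8 d1 6e dd 53 is 8 bytes > B = 6, so hash it first: H(key) = c1 71, then zero-pad to 6 bytes: K' = c1 71 00 00 00 00.
XOR each byte with 0x5c: c1⊕5c=9d, 71⊕5c=2d, 00⊕5c=5c, 00⊕5c=5c, 00⊕5c=5c, 00⊕5c=5c.

9d2d5c5c5c5c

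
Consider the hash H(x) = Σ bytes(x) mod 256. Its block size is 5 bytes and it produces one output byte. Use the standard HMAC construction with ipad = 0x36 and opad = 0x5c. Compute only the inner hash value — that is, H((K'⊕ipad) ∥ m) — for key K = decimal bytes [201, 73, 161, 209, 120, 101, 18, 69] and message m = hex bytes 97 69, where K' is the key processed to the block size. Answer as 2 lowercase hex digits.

66

Key decimal bytes [201, 73, 161, 209, 120, 101, 18, 69] = c9 49 a1 d1 78 65 12 45 is 8 bytes > B = 5, so hash it first: H(key) = b8, then zero-pad to 5 bytes: K' = b8 00 00 00 00.
K' ⊕ ipad = 8e 36 36 36 36.
Inner input = 8e 36 36 36 36 ∥ 97 69.
Inner hash: sum = 142+54+54+54+54+151+105 = 614; mod 256 = 102 → 66.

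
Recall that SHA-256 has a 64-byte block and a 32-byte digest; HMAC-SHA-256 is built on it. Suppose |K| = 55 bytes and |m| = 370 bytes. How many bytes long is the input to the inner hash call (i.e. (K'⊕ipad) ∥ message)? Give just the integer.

434

Key is 55 ≤ 64 bytes, zero-padded: |K'| = 64.
Inner input = (K'⊕ipad) ∥ m → 64 + 370 = 434 bytes.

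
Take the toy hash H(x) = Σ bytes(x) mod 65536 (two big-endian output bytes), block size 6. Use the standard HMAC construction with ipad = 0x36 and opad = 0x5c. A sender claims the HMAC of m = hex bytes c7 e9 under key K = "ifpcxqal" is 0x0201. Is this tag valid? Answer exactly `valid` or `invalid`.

Key "ifpcxqal" = 69 66 70 63 78 71 61 6c is 8 bytes > B = 6, so hash it first: H(key) = 03 58, then zero-pad to 6 bytes: K' = 03 58 00 00 00 00.
K' ⊕ ipad = 35 6e 36 36 36 36; K' ⊕ opad = 5f 04 5c 5c 5c 5c.
Inner hash: sum = 53+110+54+54+54+54+199+233 = 811 → 03 2b.
Outer hash (recomputed tag): sum = 95+4+92+92+92+92+3+43 = 513 → 02 01.
Recomputed tag = 0201; claimed = 0201 → match.

valid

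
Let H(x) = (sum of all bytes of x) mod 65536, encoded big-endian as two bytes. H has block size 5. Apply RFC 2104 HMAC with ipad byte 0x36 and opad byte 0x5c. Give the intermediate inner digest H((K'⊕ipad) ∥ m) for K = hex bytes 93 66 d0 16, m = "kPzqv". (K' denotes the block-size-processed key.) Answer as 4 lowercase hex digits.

Key hex bytes 93 66 d0 16 is 4 bytes ≤ B = 5; zero-pad to 5 bytes: K' = 93 66 d0 16 00.
K' ⊕ ipad = a5 50 e6 20 36.
Inner input = a5 50 e6 20 36 ∥ 6b 50 7a 71 76.
Inner hash: sum = 165+80+230+32+54+107+80+122+113+118 = 1101 → 04 4d.

044d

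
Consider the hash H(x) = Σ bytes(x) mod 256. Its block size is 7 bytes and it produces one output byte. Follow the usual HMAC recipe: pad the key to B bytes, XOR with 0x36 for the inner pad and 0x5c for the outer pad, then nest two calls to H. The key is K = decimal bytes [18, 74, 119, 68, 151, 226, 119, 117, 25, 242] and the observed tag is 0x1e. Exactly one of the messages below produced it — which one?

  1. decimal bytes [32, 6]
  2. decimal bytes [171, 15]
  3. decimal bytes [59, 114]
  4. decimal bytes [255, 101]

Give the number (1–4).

1

Key decimal bytes [18, 74, 119, 68, 151, 226, 119, 117, 25, 242] = 12 4a 77 44 97 e2 77 75 19 f2 is 10 bytes > B = 7, so hash it first: H(key) = 87, then zero-pad to 7 bytes: K' = 87 00 00 00 00 00 00.
K' ⊕ ipad = b1 36 36 36 36 36 36; K' ⊕ opad = db 5c 5c 5c 5c 5c 5c.
m1: inner = H(b1 36 36 36 36 36 36 20 06) = 1b; tag = H(db 5c 5c 5c 5c 5c 5c 1b) = 1e ← matches
m2: inner = H(b1 36 36 36 36 36 36 ab 0f) = af; tag = H(db 5c 5c 5c 5c 5c 5c af) = b2
m3: inner = H(b1 36 36 36 36 36 36 3b 72) = a2; tag = H(db 5c 5c 5c 5c 5c 5c a2) = a5
m4: inner = H(b1 36 36 36 36 36 36 ff 65) = 59; tag = H(db 5c 5c 5c 5c 5c 5c 59) = 5c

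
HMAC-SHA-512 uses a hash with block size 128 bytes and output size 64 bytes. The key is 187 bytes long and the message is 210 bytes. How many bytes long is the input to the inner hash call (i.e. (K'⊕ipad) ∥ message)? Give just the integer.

Key is 187 > 128 bytes, so it is hashed to 64 bytes then zero-padded to 128: |K'| = 128.
Inner input = (K'⊕ipad) ∥ m → 128 + 210 = 338 bytes.

338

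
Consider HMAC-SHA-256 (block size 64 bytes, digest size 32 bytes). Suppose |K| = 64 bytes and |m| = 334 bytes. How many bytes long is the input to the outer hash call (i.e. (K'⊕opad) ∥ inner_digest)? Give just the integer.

Key is 64 ≤ 64 bytes, zero-padded: |K'| = 64.
Outer input = (K'⊕opad) ∥ H(inner) → 64 + 32 = 96 bytes.

96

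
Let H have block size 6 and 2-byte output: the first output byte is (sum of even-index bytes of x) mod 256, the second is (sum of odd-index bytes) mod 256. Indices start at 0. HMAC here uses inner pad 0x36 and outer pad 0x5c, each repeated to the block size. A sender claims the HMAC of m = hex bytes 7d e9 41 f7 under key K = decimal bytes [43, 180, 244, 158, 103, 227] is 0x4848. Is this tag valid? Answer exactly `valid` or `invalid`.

Key decimal bytes [43, 180, 244, 158, 103, 227] = 2b b4 f4 9e 67 e3 is exactly B = 6 bytes: K' = 2b b4 f4 9e 67 e3.
K' ⊕ ipad = 1d 82 c2 a8 51 d5; K' ⊕ opad = 77 e8 a8 c2 3b bf.
Inner hash: even-index sum = 494 mod 256 = 238; odd-index sum = 991 mod 256 = 223 → ee df.
Outer hash (recomputed tag): even-index sum = 584 mod 256 = 72; odd-index sum = 840 mod 256 = 72 → 48 48.
Recomputed tag = 4848; claimed = 4848 → match.

valid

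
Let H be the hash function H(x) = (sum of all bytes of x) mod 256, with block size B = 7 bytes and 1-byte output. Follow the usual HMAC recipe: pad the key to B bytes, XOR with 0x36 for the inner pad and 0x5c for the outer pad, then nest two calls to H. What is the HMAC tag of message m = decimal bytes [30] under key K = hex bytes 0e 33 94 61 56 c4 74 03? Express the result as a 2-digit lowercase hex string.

16

Key hex bytes 0e 33 94 61 56 c4 74 03 is 8 bytes > B = 7, so hash it first: H(key) = c7, then zero-pad to 7 bytes: K' = c7 00 00 00 00 00 00.
K' ⊕ ipad = f1 36 36 36 36 36 36.  K' ⊕ opad = 9b 5c 5c 5c 5c 5c 5c.
Inner input = (K'⊕ipad) ∥ m = f1 36 36 36 36 36 36 ∥ 1e.
Inner hash: sum = 241+54+54+54+54+54+54+30 = 595; mod 256 = 83 → 53.
Outer input = (K'⊕opad) ∥ inner = 9b 5c 5c 5c 5c 5c 5c ∥ 53.
Outer hash (tag): sum = 155+92+92+92+92+92+92+83 = 790; mod 256 = 22 → 16.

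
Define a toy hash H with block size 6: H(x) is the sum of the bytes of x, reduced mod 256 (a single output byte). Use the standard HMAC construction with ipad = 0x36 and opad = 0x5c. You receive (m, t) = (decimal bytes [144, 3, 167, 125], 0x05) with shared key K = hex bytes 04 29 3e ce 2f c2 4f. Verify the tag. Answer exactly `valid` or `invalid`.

valid

Key hex bytes 04 29 3e ce 2f c2 4f is 7 bytes > B = 6, so hash it first: H(key) = 79, then zero-pad to 6 bytes: K' = 79 00 00 00 00 00.
K' ⊕ ipad = 4f 36 36 36 36 36; K' ⊕ opad = 25 5c 5c 5c 5c 5c.
Inner hash: sum = 79+54+54+54+54+54+144+3+167+125 = 788; mod 256 = 20 → 14.
Outer hash (recomputed tag): sum = 37+92+92+92+92+92+20 = 517; mod 256 = 5 → 05.
Recomputed tag = 05; claimed = 05 → match.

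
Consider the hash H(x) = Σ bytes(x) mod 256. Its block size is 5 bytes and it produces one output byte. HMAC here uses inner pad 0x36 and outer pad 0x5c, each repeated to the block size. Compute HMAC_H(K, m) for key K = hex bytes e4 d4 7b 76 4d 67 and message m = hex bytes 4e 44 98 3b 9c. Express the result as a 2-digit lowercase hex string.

Key hex bytes e4 d4 7b 76 4d 67 is 6 bytes > B = 5, so hash it first: H(key) = 5d, then zero-pad to 5 bytes: K' = 5d 00 00 00 00.
K' ⊕ ipad = 6b 36 36 36 36.  K' ⊕ opad = 01 5c 5c 5c 5c.
Inner input = (K'⊕ipad) ∥ m = 6b 36 36 36 36 ∥ 4e 44 98 3b 9c.
Inner hash: sum = 107+54+54+54+54+78+68+152+59+156 = 836; mod 256 = 68 → 44.
Outer input = (K'⊕opad) ∥ inner = 01 5c 5c 5c 5c ∥ 44.
Outer hash (tag): sum = 1+92+92+92+92+68 = 437; mod 256 = 181 → b5.

b5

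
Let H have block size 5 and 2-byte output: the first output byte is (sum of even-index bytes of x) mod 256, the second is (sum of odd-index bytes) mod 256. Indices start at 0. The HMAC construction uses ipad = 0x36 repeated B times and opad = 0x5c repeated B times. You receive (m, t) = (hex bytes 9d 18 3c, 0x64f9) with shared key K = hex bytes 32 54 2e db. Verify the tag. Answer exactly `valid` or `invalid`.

valid

Key hex bytes 32 54 2e db is 4 bytes ≤ B = 5; zero-pad to 5 bytes: K' = 32 54 2e db 00.
K' ⊕ ipad = 04 62 18 ed 36; K' ⊕ opad = 6e 08 72 87 5c.
Inner hash: even-index sum = 106 mod 256 = 106; odd-index sum = 552 mod 256 = 40 → 6a 28.
Outer hash (recomputed tag): even-index sum = 356 mod 256 = 100; odd-index sum = 249 mod 256 = 249 → 64 f9.
Recomputed tag = 64f9; claimed = 64f9 → match.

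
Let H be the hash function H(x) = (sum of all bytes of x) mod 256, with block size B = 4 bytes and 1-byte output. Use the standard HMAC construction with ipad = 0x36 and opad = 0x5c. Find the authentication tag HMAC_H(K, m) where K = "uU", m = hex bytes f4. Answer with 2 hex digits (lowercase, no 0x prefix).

f0

Key "uU" = 75 55 is 2 bytes ≤ B = 4; zero-pad to 4 bytes: K' = 75 55 00 00.
K' ⊕ ipad = 43 63 36 36.  K' ⊕ opad = 29 09 5c 5c.
Inner input = (K'⊕ipad) ∥ m = 43 63 36 36 ∥ f4.
Inner hash: sum = 67+99+54+54+244 = 518; mod 256 = 6 → 06.
Outer input = (K'⊕opad) ∥ inner = 29 09 5c 5c ∥ 06.
Outer hash (tag): sum = 41+9+92+92+6 = 240 → f0.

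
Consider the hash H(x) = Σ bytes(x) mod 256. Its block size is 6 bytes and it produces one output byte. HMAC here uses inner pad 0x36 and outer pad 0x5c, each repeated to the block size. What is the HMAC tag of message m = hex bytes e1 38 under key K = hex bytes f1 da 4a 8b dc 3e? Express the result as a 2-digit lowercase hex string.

Key hex bytes f1 da 4a 8b dc 3e is exactly B = 6 bytes: K' = f1 da 4a 8b dc 3e.
K' ⊕ ipad = c7 ec 7c bd ea 08.  K' ⊕ opad = ad 86 16 d7 80 62.
Inner input = (K'⊕ipad) ∥ m = c7 ec 7c bd ea 08 ∥ e1 38.
Inner hash: sum = 199+236+124+189+234+8+225+56 = 1271; mod 256 = 247 → f7.
Outer input = (K'⊕opad) ∥ inner = ad 86 16 d7 80 62 ∥ f7.
Outer hash (tag): sum = 173+134+22+215+128+98+247 = 1017; mod 256 = 249 → f9.

f9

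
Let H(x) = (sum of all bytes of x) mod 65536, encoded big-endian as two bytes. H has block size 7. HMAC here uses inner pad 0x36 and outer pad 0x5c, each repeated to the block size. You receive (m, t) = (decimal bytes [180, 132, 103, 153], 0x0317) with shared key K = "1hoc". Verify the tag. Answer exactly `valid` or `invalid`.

valid

Key "1hoc" = 31 68 6f 63 is 4 bytes ≤ B = 7; zero-pad to 7 bytes: K' = 31 68 6f 63 00 00 00.
K' ⊕ ipad = 07 5e 59 55 36 36 36; K' ⊕ opad = 6d 34 33 3f 5c 5c 5c.
Inner hash: sum = 7+94+89+85+54+54+54+180+132+103+153 = 1005 → 03 ed.
Outer hash (recomputed tag): sum = 109+52+51+63+92+92+92+3+237 = 791 → 03 17.
Recomputed tag = 0317; claimed = 0317 → match.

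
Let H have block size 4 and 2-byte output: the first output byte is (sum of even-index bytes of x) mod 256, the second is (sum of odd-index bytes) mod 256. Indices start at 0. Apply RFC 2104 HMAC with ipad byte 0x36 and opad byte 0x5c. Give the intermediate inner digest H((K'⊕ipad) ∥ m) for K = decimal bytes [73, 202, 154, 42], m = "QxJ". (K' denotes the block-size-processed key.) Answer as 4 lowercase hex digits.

c690

Key decimal bytes [73, 202, 154, 42] = 49 ca 9a 2a is exactly B = 4 bytes: K' = 49 ca 9a 2a.
K' ⊕ ipad = 7f fc ac 1c.
Inner input = 7f fc ac 1c ∥ 51 78 4a.
Inner hash: even-index sum = 454 mod 256 = 198; odd-index sum = 400 mod 256 = 144 → c6 90.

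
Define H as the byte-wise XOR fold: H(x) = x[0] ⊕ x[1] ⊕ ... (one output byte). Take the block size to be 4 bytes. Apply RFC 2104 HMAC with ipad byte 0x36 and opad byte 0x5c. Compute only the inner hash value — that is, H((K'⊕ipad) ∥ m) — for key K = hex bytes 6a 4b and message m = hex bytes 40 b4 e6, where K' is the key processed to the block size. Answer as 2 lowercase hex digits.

Key hex bytes 6a 4b is 2 bytes ≤ B = 4; zero-pad to 4 bytes: K' = 6a 4b 00 00.
K' ⊕ ipad = 5c 7d 36 36.
Inner input = 5c 7d 36 36 ∥ 40 b4 e6.
Inner hash: XOR 5c⊕7d⊕36⊕36⊕40⊕b4⊕e6 = 33.

33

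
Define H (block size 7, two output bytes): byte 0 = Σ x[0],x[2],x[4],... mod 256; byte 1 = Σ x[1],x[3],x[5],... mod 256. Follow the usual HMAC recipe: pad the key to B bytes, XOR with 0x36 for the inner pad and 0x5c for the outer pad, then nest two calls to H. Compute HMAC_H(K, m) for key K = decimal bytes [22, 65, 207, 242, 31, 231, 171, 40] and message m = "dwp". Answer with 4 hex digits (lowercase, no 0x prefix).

Key decimal bytes [22, 65, 207, 242, 31, 231, 171, 40] = 16 41 cf f2 1f e7 ab 28 is 8 bytes > B = 7, so hash it first: H(key) = af 42, then zero-pad to 7 bytes: K' = af 42 00 00 00 00 00.
K' ⊕ ipad = 99 74 36 36 36 36 36.  K' ⊕ opad = f3 1e 5c 5c 5c 5c 5c.
Inner input = (K'⊕ipad) ∥ m = 99 74 36 36 36 36 36 ∥ 64 77 70.
Inner hash: even-index sum = 434 mod 256 = 178; odd-index sum = 436 mod 256 = 180 → b2 b4.
Outer input = (K'⊕opad) ∥ inner = f3 1e 5c 5c 5c 5c 5c ∥ b2 b4.
Outer hash (tag): even-index sum = 699 mod 256 = 187; odd-index sum = 392 mod 256 = 136 → bb 88.

bb88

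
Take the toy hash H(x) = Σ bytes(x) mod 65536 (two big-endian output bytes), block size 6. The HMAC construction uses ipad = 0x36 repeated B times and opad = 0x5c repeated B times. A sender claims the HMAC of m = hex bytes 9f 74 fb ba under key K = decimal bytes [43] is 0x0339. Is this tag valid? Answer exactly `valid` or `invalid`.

Key decimal bytes [43] = 2b is 1 byte ≤ B = 6; zero-pad to 6 bytes: K' = 2b 00 00 00 00 00.
K' ⊕ ipad = 1d 36 36 36 36 36; K' ⊕ opad = 77 5c 5c 5c 5c 5c.
Inner hash: sum = 29+54+54+54+54+54+159+116+251+186 = 1011 → 03 f3.
Outer hash (recomputed tag): sum = 119+92+92+92+92+92+3+243 = 825 → 03 39.
Recomputed tag = 0339; claimed = 0339 → match.

valid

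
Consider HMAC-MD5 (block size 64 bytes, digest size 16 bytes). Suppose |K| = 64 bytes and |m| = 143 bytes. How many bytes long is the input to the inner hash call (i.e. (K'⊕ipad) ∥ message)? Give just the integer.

Key is 64 ≤ 64 bytes, zero-padded: |K'| = 64.
Inner input = (K'⊕ipad) ∥ m → 64 + 143 = 207 bytes.

207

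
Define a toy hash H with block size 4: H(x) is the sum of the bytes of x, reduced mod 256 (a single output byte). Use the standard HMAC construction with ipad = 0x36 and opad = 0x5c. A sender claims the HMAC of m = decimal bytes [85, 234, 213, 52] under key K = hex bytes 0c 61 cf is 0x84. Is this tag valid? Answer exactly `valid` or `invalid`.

Key hex bytes 0c 61 cf is 3 bytes ≤ B = 4; zero-pad to 4 bytes: K' = 0c 61 cf 00.
K' ⊕ ipad = 3a 57 f9 36; K' ⊕ opad = 50 3d 93 5c.
Inner hash: sum = 58+87+249+54+85+234+213+52 = 1032; mod 256 = 8 → 08.
Outer hash (recomputed tag): sum = 80+61+147+92+8 = 388; mod 256 = 132 → 84.
Recomputed tag = 84; claimed = 84 → match.

valid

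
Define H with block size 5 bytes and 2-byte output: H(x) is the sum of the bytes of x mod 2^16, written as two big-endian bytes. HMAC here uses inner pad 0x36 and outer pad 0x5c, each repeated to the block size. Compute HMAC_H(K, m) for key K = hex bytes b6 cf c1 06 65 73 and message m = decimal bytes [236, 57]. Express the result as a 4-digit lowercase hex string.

Key hex bytes b6 cf c1 06 65 73 is 6 bytes > B = 5, so hash it first: H(key) = 03 24, then zero-pad to 5 bytes: K' = 03 24 00 00 00.
K' ⊕ ipad = 35 12 36 36 36.  K' ⊕ opad = 5f 78 5c 5c 5c.
Inner input = (K'⊕ipad) ∥ m = 35 12 36 36 36 ∥ ec 39.
Inner hash: sum = 53+18+54+54+54+236+57 = 526 → 02 0e.
Outer input = (K'⊕opad) ∥ inner = 5f 78 5c 5c 5c ∥ 02 0e.
Outer hash (tag): sum = 95+120+92+92+92+2+14 = 507 → 01 fb.

01fb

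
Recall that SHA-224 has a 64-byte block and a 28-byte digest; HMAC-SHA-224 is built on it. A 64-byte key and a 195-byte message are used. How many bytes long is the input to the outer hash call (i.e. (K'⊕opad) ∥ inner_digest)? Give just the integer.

92

Key is 64 ≤ 64 bytes, zero-padded: |K'| = 64.
Outer input = (K'⊕opad) ∥ H(inner) → 64 + 28 = 92 bytes.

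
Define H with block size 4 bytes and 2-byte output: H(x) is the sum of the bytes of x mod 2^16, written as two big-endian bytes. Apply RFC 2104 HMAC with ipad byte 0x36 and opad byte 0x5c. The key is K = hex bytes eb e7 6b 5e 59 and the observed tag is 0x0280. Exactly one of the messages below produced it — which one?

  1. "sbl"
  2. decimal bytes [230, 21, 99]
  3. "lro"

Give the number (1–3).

Key hex bytes eb e7 6b 5e 59 is 5 bytes > B = 4, so hash it first: H(key) = 02 f4, then zero-pad to 4 bytes: K' = 02 f4 00 00.
K' ⊕ ipad = 34 c2 36 36; K' ⊕ opad = 5e a8 5c 5c.
m1: inner = H(34 c2 36 36 73 62 6c) = 02 a3; tag = H(5e a8 5c 5c 02 a3) = 0263
m2: inner = H(34 c2 36 36 e6 15 63) = 02 c0; tag = H(5e a8 5c 5c 02 c0) = 0280 ← matches
m3: inner = H(34 c2 36 36 6c 72 6f) = 02 af; tag = H(5e a8 5c 5c 02 af) = 026f

2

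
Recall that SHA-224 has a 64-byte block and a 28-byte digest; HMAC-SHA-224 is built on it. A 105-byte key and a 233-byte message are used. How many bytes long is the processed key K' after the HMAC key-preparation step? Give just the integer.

64

Key is 105 > 64 bytes, so it is hashed to 28 bytes then zero-padded to 64: |K'| = 64.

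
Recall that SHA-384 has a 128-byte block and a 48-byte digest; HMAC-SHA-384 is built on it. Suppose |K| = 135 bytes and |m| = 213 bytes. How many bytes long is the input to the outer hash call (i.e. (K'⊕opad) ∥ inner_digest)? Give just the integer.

Key is 135 > 128 bytes, so it is hashed to 48 bytes then zero-padded to 128: |K'| = 128.
Outer input = (K'⊕opad) ∥ H(inner) → 128 + 48 = 176 bytes.

176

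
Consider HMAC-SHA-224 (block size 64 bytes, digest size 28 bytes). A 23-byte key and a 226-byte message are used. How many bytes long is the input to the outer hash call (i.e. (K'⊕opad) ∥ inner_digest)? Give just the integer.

Key is 23 ≤ 64 bytes, zero-padded: |K'| = 64.
Outer input = (K'⊕opad) ∥ H(inner) → 64 + 28 = 92 bytes.

92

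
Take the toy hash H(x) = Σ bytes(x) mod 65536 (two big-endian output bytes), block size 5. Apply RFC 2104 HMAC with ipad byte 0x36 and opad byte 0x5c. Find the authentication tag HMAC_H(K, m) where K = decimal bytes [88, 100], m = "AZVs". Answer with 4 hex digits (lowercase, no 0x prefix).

0218

Key decimal bytes [88, 100] = 58 64 is 2 bytes ≤ B = 5; zero-pad to 5 bytes: K' = 58 64 00 00 00.
K' ⊕ ipad = 6e 52 36 36 36.  K' ⊕ opad = 04 38 5c 5c 5c.
Inner input = (K'⊕ipad) ∥ m = 6e 52 36 36 36 ∥ 41 5a 56 73.
Inner hash: sum = 110+82+54+54+54+65+90+86+115 = 710 → 02 c6.
Outer input = (K'⊕opad) ∥ inner = 04 38 5c 5c 5c ∥ 02 c6.
Outer hash (tag): sum = 4+56+92+92+92+2+198 = 536 → 02 18.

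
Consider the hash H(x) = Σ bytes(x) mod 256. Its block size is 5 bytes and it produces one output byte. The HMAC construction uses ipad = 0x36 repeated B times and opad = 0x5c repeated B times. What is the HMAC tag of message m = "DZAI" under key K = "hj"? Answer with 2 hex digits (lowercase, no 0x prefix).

Key "hj" = 68 6a is 2 bytes ≤ B = 5; zero-pad to 5 bytes: K' = 68 6a 00 00 00.
K' ⊕ ipad = 5e 5c 36 36 36.  K' ⊕ opad = 34 36 5c 5c 5c.
Inner input = (K'⊕ipad) ∥ m = 5e 5c 36 36 36 ∥ 44 5a 41 49.
Inner hash: sum = 94+92+54+54+54+68+90+65+73 = 644; mod 256 = 132 → 84.
Outer input = (K'⊕opad) ∥ inner = 34 36 5c 5c 5c ∥ 84.
Outer hash (tag): sum = 52+54+92+92+92+132 = 514; mod 256 = 2 → 02.

02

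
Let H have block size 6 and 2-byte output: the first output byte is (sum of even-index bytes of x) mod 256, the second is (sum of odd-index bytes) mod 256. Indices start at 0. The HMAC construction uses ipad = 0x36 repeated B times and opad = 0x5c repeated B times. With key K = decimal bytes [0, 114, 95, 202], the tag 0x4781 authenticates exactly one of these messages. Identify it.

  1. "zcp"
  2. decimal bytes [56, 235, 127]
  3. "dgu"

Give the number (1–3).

Key decimal bytes [0, 114, 95, 202] = 00 72 5f ca is 4 bytes ≤ B = 6; zero-pad to 6 bytes: K' = 00 72 5f ca 00 00.
K' ⊕ ipad = 36 44 69 fc 36 36; K' ⊕ opad = 5c 2e 03 96 5c 5c.
m1: inner = H(36 44 69 fc 36 36 7a 63 70) = bf d9; tag = H(5c 2e 03 96 5c 5c bf d9) = 7af9
m2: inner = H(36 44 69 fc 36 36 38 eb 7f) = 8c 61; tag = H(5c 2e 03 96 5c 5c 8c 61) = 4781 ← matches
m3: inner = H(36 44 69 fc 36 36 64 67 75) = ae dd; tag = H(5c 2e 03 96 5c 5c ae dd) = 69fd

2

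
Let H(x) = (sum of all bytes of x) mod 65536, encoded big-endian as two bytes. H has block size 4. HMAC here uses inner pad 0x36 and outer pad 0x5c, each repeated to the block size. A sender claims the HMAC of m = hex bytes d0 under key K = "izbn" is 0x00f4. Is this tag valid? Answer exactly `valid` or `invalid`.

Key "izbn" = 69 7a 62 6e is exactly B = 4 bytes: K' = 69 7a 62 6e.
K' ⊕ ipad = 5f 4c 54 58; K' ⊕ opad = 35 26 3e 32.
Inner hash: sum = 95+76+84+88+208 = 551 → 02 27.
Outer hash (recomputed tag): sum = 53+38+62+50+2+39 = 244 → 00 f4.
Recomputed tag = 00f4; claimed = 00f4 → match.

valid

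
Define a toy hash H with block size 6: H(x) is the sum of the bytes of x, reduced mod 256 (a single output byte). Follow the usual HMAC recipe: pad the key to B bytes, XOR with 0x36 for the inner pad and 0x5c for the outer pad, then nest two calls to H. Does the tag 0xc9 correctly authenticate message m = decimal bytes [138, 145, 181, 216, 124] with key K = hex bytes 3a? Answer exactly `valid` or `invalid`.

invalid

Key hex bytes 3a is 1 byte ≤ B = 6; zero-pad to 6 bytes: K' = 3a 00 00 00 00 00.
K' ⊕ ipad = 0c 36 36 36 36 36; K' ⊕ opad = 66 5c 5c 5c 5c 5c.
Inner hash: sum = 12+54+54+54+54+54+138+145+181+216+124 = 1086; mod 256 = 62 → 3e.
Outer hash (recomputed tag): sum = 102+92+92+92+92+92+62 = 624; mod 256 = 112 → 70.
Recomputed tag = 70; claimed = c9 → mismatch.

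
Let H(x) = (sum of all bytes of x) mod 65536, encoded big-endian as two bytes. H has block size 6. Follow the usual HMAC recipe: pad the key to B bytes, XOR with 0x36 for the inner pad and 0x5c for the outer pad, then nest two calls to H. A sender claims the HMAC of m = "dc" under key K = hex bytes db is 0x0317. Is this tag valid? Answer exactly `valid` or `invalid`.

Key hex bytes db is 1 byte ≤ B = 6; zero-pad to 6 bytes: K' = db 00 00 00 00 00.
K' ⊕ ipad = ed 36 36 36 36 36; K' ⊕ opad = 87 5c 5c 5c 5c 5c.
Inner hash: sum = 237+54+54+54+54+54+100+99 = 706 → 02 c2.
Outer hash (recomputed tag): sum = 135+92+92+92+92+92+2+194 = 791 → 03 17.
Recomputed tag = 0317; claimed = 0317 → match.

valid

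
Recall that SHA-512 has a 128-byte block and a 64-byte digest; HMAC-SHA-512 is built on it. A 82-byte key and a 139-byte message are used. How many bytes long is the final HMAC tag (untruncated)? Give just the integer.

The tag is one SHA-512 digest: 64 bytes.

64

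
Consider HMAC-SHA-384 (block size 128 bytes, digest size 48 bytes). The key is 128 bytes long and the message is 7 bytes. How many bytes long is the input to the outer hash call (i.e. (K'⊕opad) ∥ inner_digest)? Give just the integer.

176

Key is 128 ≤ 128 bytes, zero-padded: |K'| = 128.
Outer input = (K'⊕opad) ∥ H(inner) → 128 + 48 = 176 bytes.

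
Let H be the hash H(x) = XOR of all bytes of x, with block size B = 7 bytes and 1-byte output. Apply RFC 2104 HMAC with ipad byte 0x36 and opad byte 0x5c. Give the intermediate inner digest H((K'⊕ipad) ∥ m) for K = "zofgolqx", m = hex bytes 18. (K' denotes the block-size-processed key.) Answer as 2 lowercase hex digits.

30

Key "zofgolqx" = 7a 6f 66 67 6f 6c 71 78 is 8 bytes > B = 7, so hash it first: H(key) = 1e, then zero-pad to 7 bytes: K' = 1e 00 00 00 00 00 00.
K' ⊕ ipad = 28 36 36 36 36 36 36.
Inner input = 28 36 36 36 36 36 36 ∥ 18.
Inner hash: XOR 28⊕36⊕36⊕36⊕36⊕36⊕36⊕18 = 30.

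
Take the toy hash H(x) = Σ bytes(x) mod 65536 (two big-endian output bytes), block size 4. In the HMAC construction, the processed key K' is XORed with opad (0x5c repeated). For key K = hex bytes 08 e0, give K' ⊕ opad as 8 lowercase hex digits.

54bc5c5c

Key hex bytes 08 e0 is 2 bytes ≤ B = 4; zero-pad to 4 bytes: K' = 08 e0 00 00.
XOR each byte with 0x5c: 08⊕5c=54, e0⊕5c=bc, 00⊕5c=5c, 00⊕5c=5c.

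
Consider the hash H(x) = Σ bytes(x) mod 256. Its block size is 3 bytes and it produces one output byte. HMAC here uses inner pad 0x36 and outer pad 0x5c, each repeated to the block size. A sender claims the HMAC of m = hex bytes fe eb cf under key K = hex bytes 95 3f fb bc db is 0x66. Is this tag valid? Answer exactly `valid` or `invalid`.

valid

Key hex bytes 95 3f fb bc db is 5 bytes > B = 3, so hash it first: H(key) = 66, then zero-pad to 3 bytes: K' = 66 00 00.
K' ⊕ ipad = 50 36 36; K' ⊕ opad = 3a 5c 5c.
Inner hash: sum = 80+54+54+254+235+207 = 884; mod 256 = 116 → 74.
Outer hash (recomputed tag): sum = 58+92+92+116 = 358; mod 256 = 102 → 66.
Recomputed tag = 66; claimed = 66 → match.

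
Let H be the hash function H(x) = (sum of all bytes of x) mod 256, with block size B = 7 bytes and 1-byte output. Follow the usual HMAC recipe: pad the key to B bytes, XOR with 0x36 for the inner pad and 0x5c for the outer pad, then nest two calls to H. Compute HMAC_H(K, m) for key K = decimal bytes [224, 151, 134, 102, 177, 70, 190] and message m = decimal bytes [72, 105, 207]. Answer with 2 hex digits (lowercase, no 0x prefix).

fa

Key decimal bytes [224, 151, 134, 102, 177, 70, 190] = e0 97 86 66 b1 46 be is exactly B = 7 bytes: K' = e0 97 86 66 b1 46 be.
K' ⊕ ipad = d6 a1 b0 50 87 70 88.  K' ⊕ opad = bc cb da 3a ed 1a e2.
Inner input = (K'⊕ipad) ∥ m = d6 a1 b0 50 87 70 88 ∥ 48 69 cf.
Inner hash: sum = 214+161+176+80+135+112+136+72+105+207 = 1398; mod 256 = 118 → 76.
Outer input = (K'⊕opad) ∥ inner = bc cb da 3a ed 1a e2 ∥ 76.
Outer hash (tag): sum = 188+203+218+58+237+26+226+118 = 1274; mod 256 = 250 → fa.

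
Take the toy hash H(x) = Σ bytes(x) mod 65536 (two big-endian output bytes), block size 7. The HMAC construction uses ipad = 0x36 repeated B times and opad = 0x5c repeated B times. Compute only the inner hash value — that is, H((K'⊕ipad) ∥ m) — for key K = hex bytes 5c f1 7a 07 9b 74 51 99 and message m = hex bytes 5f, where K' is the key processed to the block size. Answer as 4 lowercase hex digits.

0293

Key hex bytes 5c f1 7a 07 9b 74 51 99 is 8 bytes > B = 7, so hash it first: H(key) = 03 c7, then zero-pad to 7 bytes: K' = 03 c7 00 00 00 00 00.
K' ⊕ ipad = 35 f1 36 36 36 36 36.
Inner input = 35 f1 36 36 36 36 36 ∥ 5f.
Inner hash: sum = 53+241+54+54+54+54+54+95 = 659 → 02 93.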